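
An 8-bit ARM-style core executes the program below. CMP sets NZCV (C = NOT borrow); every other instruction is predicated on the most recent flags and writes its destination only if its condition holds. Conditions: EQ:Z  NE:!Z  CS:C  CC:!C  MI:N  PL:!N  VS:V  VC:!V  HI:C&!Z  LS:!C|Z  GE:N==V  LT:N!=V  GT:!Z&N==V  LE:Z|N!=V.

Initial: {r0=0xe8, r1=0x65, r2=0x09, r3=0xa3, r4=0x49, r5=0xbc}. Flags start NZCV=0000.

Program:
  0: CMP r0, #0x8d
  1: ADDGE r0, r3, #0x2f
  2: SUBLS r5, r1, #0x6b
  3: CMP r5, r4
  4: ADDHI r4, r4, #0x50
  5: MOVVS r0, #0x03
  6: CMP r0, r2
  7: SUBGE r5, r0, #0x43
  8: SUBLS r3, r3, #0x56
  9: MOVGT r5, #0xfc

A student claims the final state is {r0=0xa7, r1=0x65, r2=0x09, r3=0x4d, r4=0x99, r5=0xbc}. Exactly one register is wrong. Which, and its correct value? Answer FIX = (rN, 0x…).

[0] flags=0010 → (cmp)
[1] flags=0010 GE?T → r0=0xd2
[2] flags=0010 LS?F → skip
[3] flags=0011 → (cmp)
[4] flags=0011 HI?T → r4=0x99
[5] flags=0011 VS?T → r0=0x03
[6] flags=1000 → (cmp)
[7] flags=1000 GE?F → skip
[8] flags=1000 LS?T → r3=0x4d
[9] flags=1000 GT?F → skip

FIX = (r0, 0x03)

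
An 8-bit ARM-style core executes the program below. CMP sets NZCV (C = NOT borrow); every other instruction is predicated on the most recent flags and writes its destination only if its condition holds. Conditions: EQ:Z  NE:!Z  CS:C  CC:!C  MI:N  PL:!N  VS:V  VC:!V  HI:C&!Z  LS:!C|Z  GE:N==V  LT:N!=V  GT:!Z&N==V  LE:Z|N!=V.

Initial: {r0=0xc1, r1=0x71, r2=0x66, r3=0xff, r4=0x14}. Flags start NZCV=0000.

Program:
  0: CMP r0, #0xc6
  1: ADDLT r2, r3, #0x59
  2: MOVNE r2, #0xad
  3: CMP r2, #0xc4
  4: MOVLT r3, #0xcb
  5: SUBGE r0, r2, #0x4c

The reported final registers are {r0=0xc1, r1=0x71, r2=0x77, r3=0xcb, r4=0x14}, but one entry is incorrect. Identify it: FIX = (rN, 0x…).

FIX = (r2, 0xad)

[0] flags=1000 → (cmp)
[1] flags=1000 LT?T → r2=0x58
[2] flags=1000 NE?T → r2=0xad
[3] flags=1000 → (cmp)
[4] flags=1000 LT?T → r3=0xcb
[5] flags=1000 GE?F → skip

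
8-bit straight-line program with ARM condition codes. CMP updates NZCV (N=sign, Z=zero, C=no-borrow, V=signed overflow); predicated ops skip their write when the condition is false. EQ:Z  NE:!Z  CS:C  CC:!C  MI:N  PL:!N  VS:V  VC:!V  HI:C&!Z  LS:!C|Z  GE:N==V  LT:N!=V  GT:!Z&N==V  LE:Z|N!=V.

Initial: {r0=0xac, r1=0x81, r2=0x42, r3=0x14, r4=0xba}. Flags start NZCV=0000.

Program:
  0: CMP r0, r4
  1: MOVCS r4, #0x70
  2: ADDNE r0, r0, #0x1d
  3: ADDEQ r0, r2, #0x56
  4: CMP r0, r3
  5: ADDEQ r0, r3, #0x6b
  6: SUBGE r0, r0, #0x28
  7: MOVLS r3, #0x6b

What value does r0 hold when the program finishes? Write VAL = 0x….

VAL = 0xc9

[0] flags=1000 → (cmp)
[1] flags=1000 CS?F → skip
[2] flags=1000 NE?T → r0=0xc9
[3] flags=1000 EQ?F → skip
[4] flags=1010 → (cmp)
[5] flags=1010 EQ?F → skip
[6] flags=1010 GE?F → skip
[7] flags=1010 LS?F → skip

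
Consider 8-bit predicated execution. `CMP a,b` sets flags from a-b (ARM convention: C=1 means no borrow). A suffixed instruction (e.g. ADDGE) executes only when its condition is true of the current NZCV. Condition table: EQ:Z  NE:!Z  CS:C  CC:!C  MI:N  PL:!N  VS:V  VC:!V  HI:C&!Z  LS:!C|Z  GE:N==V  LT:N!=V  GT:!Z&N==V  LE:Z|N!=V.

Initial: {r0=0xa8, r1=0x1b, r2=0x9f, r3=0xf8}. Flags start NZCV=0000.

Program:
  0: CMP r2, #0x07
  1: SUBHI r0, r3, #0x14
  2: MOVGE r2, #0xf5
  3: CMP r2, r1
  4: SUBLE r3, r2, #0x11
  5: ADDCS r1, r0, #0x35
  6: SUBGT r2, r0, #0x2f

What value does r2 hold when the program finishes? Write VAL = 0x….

[0] flags=1010 → (cmp)
[1] flags=1010 HI?T → r0=0xe4
[2] flags=1010 GE?F → skip
[3] flags=1010 → (cmp)
[4] flags=1010 LE?T → r3=0x8e
[5] flags=1010 CS?T → r1=0x19
[6] flags=1010 GT?F → skip

VAL = 0x9f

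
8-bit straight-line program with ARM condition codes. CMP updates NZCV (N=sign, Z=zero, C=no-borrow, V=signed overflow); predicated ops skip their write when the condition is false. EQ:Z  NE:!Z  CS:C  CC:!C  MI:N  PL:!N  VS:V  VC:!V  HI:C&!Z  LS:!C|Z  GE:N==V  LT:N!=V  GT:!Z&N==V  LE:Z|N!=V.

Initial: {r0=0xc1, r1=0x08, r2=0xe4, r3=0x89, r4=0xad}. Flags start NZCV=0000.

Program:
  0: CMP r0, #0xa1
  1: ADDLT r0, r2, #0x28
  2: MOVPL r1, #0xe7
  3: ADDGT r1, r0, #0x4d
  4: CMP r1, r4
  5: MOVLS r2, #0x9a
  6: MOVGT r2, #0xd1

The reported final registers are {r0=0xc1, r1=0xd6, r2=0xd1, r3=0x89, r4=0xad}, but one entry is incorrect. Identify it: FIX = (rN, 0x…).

0: ✓ CMP  NZCV=0010
1: · ADDLT
2: ✓ MOVPL  r1←0xe7
3: ✓ ADDGT  r1←0x0e
4: ✓ CMP  NZCV=0000
5: ✓ MOVLS  r2←0x9a
6: ✓ MOVGT  r2←0xd1

FIX = (r1, 0x0e)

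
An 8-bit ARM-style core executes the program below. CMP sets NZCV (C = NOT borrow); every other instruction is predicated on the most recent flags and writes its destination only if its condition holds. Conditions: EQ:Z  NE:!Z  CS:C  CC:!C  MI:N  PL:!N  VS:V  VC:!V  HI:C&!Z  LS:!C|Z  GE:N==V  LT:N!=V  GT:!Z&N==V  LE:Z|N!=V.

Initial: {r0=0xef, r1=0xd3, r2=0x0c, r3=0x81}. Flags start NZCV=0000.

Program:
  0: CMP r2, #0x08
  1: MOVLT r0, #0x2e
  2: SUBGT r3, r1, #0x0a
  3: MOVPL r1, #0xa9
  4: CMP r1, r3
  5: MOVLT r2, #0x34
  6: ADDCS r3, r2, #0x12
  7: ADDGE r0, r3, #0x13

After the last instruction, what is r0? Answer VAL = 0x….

VAL = 0xef

0: ✓ CMP  NZCV=0010
1: · MOVLT
2: ✓ SUBGT  r3←0xc9
3: ✓ MOVPL  r1←0xa9
4: ✓ CMP  NZCV=1000
5: ✓ MOVLT  r2←0x34
6: · ADDCS
7: · ADDGE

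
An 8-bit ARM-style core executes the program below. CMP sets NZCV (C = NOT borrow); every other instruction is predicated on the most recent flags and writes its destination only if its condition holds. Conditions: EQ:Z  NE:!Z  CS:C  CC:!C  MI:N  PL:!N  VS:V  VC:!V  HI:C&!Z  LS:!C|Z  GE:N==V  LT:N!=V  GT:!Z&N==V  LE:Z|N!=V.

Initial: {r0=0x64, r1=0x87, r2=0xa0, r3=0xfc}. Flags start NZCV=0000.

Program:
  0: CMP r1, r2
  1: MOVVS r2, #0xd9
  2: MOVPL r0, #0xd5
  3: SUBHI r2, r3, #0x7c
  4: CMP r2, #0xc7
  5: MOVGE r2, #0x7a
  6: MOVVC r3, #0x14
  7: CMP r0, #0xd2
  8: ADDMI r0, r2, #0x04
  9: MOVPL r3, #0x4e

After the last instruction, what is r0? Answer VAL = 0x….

[0] flags=1000 → (cmp)
[1] flags=1000 VS?F → skip
[2] flags=1000 PL?F → skip
[3] flags=1000 HI?F → skip
[4] flags=1000 → (cmp)
[5] flags=1000 GE?F → skip
[6] flags=1000 VC?T → r3=0x14
[7] flags=1001 → (cmp)
[8] flags=1001 MI?T → r0=0xa4
[9] flags=1001 PL?F → skip

VAL = 0xa4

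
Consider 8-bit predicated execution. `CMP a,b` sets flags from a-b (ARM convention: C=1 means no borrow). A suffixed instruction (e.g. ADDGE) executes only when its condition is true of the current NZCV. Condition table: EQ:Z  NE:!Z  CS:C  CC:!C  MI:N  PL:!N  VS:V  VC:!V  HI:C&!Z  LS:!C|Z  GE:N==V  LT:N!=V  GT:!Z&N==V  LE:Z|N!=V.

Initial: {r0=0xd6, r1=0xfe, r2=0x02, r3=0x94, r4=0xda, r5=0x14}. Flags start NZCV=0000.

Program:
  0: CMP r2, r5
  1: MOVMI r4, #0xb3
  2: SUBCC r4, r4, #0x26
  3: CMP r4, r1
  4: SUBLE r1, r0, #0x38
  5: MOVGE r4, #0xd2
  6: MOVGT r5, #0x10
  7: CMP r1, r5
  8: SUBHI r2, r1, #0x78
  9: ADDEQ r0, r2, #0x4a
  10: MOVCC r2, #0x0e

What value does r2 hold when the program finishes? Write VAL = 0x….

VAL = 0x26

[0] flags=1000 → (cmp)
[1] flags=1000 MI?T → r4=0xb3
[2] flags=1000 CC?T → r4=0x8d
[3] flags=1000 → (cmp)
[4] flags=1000 LE?T → r1=0x9e
[5] flags=1000 GE?F → skip
[6] flags=1000 GT?F → skip
[7] flags=1010 → (cmp)
[8] flags=1010 HI?T → r2=0x26
[9] flags=1010 EQ?F → skip
[10] flags=1010 CC?F → skip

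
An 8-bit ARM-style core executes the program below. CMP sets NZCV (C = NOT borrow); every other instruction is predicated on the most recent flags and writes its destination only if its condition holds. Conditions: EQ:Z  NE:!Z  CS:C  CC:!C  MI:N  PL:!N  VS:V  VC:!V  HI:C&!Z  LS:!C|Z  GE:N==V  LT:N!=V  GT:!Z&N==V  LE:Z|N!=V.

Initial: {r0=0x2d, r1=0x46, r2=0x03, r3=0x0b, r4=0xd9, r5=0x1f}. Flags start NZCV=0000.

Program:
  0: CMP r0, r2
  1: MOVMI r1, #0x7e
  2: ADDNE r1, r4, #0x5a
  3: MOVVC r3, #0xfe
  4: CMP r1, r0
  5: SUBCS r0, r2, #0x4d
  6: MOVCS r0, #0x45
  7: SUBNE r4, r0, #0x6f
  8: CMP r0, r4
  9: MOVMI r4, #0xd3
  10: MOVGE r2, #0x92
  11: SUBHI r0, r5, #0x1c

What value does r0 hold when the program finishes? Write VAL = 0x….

[0] flags=0010 → (cmp)
[1] flags=0010 MI?F → skip
[2] flags=0010 NE?T → r1=0x33
[3] flags=0010 VC?T → r3=0xfe
[4] flags=0010 → (cmp)
[5] flags=0010 CS?T → r0=0xb6
[6] flags=0010 CS?T → r0=0x45
[7] flags=0010 NE?T → r4=0xd6
[8] flags=0000 → (cmp)
[9] flags=0000 MI?F → skip
[10] flags=0000 GE?T → r2=0x92
[11] flags=0000 HI?F → skip

VAL = 0x45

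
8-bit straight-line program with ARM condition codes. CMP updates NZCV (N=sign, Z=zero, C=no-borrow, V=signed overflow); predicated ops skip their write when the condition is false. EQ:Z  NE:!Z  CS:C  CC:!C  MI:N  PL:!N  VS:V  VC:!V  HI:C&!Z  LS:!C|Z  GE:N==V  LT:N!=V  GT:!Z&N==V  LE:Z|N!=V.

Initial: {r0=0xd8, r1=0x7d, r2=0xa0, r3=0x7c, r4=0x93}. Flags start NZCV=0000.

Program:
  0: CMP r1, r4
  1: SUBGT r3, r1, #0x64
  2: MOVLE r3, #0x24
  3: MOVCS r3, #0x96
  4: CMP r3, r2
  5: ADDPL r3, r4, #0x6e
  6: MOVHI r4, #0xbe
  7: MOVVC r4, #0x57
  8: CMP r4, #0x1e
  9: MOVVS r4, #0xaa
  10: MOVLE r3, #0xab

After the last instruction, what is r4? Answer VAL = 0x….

0: ✓ CMP  NZCV=1001
1: ✓ SUBGT  r3←0x19
2: · MOVLE
3: · MOVCS
4: ✓ CMP  NZCV=0000
5: ✓ ADDPL  r3←0x01
6: · MOVHI
7: ✓ MOVVC  r4←0x57
8: ✓ CMP  NZCV=0010
9: · MOVVS
10: · MOVLE

VAL = 0x57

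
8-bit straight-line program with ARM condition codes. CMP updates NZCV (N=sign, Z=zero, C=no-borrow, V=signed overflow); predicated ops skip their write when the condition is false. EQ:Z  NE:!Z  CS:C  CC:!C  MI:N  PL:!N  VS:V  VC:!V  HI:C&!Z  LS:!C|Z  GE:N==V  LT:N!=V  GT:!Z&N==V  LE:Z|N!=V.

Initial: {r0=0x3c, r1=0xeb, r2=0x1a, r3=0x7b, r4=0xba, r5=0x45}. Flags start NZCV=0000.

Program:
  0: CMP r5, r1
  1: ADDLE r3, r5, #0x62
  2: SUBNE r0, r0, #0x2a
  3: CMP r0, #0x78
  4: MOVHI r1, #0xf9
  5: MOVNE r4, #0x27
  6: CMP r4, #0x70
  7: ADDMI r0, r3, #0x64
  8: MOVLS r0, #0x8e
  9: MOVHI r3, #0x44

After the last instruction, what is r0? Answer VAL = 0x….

VAL = 0x8e

0: ✓ CMP  NZCV=0000
1: · ADDLE
2: ✓ SUBNE  r0←0x12
3: ✓ CMP  NZCV=1000
4: · MOVHI
5: ✓ MOVNE  r4←0x27
6: ✓ CMP  NZCV=1000
7: ✓ ADDMI  r0←0xdf
8: ✓ MOVLS  r0←0x8e
9: · MOVHI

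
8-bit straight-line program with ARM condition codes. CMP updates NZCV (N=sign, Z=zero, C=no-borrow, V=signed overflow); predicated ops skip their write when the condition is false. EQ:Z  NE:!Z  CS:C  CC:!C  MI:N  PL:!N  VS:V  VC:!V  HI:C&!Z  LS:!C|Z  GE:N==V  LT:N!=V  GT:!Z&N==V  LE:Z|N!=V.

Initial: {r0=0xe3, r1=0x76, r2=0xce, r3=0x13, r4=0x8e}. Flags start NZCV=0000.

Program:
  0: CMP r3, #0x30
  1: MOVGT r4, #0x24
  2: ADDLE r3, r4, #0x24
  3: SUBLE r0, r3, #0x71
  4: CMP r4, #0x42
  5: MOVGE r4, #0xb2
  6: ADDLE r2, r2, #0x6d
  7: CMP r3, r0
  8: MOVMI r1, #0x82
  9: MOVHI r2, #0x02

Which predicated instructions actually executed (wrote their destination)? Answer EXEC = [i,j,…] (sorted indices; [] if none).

[0] flags=1000 → (cmp)
[1] flags=1000 GT?F → skip
[2] flags=1000 LE?T → r3=0xb2
[3] flags=1000 LE?T → r0=0x41
[4] flags=0011 → (cmp)
[5] flags=0011 GE?F → skip
[6] flags=0011 LE?T → r2=0x3b
[7] flags=0011 → (cmp)
[8] flags=0011 MI?F → skip
[9] flags=0011 HI?T → r2=0x02

EXEC = [2,3,6,9]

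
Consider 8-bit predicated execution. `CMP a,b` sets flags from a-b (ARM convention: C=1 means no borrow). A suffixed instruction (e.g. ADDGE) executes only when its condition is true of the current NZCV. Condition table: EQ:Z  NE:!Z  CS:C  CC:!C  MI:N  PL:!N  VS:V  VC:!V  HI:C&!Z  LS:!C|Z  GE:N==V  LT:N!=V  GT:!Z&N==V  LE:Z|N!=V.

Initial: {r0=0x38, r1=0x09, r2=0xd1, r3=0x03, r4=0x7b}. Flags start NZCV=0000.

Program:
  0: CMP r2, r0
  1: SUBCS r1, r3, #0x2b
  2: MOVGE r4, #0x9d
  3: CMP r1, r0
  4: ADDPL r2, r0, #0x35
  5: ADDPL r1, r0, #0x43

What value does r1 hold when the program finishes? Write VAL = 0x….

VAL = 0xd8

[0] flags=1010 → (cmp)
[1] flags=1010 CS?T → r1=0xd8
[2] flags=1010 GE?F → skip
[3] flags=1010 → (cmp)
[4] flags=1010 PL?F → skip
[5] flags=1010 PL?F → skip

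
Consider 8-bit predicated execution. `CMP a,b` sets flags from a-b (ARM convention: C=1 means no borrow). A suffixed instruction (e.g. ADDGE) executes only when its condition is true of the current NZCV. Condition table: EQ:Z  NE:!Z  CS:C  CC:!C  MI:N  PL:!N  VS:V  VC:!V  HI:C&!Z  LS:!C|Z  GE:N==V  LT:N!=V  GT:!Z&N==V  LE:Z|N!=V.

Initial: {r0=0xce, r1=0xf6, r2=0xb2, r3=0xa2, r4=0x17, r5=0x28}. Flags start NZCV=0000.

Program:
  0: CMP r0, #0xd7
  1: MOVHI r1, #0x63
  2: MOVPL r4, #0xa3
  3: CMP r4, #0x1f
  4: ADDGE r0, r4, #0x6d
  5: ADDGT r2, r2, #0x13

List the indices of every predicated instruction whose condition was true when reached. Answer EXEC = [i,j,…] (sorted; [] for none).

0: ✓ CMP  NZCV=1000
1: · MOVHI
2: · MOVPL
3: ✓ CMP  NZCV=1000
4: · ADDGE
5: · ADDGT

EXEC = []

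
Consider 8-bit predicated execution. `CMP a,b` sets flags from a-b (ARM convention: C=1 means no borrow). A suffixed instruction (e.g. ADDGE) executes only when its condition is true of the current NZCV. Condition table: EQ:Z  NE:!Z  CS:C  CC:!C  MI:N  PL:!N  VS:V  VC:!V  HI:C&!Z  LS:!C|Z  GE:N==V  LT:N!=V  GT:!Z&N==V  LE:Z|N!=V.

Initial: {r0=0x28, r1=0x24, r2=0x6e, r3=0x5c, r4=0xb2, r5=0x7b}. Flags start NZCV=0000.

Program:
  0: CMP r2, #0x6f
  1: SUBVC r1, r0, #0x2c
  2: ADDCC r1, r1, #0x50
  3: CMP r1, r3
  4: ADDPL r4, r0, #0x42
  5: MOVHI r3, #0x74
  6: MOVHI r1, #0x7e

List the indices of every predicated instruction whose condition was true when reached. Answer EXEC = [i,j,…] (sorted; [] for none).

0: ✓ CMP  NZCV=1000
1: ✓ SUBVC  r1←0xfc
2: ✓ ADDCC  r1←0x4c
3: ✓ CMP  NZCV=1000
4: · ADDPL
5: · MOVHI
6: · MOVHI

EXEC = [1,2]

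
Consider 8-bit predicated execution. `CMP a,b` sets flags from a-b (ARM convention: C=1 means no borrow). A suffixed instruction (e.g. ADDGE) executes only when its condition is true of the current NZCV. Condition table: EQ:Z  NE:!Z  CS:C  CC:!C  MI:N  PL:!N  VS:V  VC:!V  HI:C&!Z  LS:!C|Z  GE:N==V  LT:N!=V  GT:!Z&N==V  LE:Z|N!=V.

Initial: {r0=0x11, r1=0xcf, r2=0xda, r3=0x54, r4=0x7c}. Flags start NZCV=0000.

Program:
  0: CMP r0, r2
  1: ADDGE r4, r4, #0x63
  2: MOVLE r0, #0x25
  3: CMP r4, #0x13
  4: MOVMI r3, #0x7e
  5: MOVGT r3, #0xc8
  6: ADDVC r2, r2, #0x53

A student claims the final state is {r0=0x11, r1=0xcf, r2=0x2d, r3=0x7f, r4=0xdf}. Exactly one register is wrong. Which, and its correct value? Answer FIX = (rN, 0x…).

FIX = (r3, 0x7e)

[0] flags=0000 → (cmp)
[1] flags=0000 GE?T → r4=0xdf
[2] flags=0000 LE?F → skip
[3] flags=1010 → (cmp)
[4] flags=1010 MI?T → r3=0x7e
[5] flags=1010 GT?F → skip
[6] flags=1010 VC?T → r2=0x2d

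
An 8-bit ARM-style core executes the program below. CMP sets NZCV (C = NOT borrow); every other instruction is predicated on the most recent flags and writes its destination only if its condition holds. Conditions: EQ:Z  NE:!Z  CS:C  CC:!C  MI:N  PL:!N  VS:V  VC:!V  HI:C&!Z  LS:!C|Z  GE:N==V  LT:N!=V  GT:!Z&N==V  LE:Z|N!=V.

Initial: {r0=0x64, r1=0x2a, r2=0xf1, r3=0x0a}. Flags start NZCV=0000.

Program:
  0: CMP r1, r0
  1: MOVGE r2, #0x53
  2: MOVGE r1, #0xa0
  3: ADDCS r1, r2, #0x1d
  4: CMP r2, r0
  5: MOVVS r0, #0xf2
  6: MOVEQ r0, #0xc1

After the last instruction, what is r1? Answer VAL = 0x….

0: ✓ CMP  NZCV=1000
1: · MOVGE
2: · MOVGE
3: · ADDCS
4: ✓ CMP  NZCV=1010
5: · MOVVS
6: · MOVEQ

VAL = 0x2a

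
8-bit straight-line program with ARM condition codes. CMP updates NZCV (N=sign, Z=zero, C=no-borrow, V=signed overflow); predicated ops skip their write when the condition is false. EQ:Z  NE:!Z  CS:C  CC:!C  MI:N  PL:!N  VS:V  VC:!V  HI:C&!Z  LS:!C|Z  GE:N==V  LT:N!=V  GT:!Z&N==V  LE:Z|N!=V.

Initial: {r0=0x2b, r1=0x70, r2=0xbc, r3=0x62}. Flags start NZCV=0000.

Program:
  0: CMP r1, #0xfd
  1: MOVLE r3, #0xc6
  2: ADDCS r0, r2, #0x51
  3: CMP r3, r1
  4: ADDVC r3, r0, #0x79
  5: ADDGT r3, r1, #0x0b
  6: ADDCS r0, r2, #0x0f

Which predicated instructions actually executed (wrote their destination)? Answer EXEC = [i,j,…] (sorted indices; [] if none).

0: ✓ CMP  NZCV=0000
1: · MOVLE
2: · ADDCS
3: ✓ CMP  NZCV=1000
4: ✓ ADDVC  r3←0xa4
5: · ADDGT
6: · ADDCS

EXEC = [4]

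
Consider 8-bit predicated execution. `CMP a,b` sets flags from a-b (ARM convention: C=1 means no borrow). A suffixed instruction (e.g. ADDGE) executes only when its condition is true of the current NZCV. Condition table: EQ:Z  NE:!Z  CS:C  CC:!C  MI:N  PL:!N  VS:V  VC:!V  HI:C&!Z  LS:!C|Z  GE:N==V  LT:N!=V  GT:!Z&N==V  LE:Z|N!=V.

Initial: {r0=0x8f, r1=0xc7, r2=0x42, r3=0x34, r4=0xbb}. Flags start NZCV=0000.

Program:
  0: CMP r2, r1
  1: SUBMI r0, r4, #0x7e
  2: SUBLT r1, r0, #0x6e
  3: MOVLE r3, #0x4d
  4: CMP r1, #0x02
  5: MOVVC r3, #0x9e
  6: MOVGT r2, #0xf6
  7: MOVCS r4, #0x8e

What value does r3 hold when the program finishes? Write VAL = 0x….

[0] flags=0000 → (cmp)
[1] flags=0000 MI?F → skip
[2] flags=0000 LT?F → skip
[3] flags=0000 LE?F → skip
[4] flags=1010 → (cmp)
[5] flags=1010 VC?T → r3=0x9e
[6] flags=1010 GT?F → skip
[7] flags=1010 CS?T → r4=0x8e

VAL = 0x9e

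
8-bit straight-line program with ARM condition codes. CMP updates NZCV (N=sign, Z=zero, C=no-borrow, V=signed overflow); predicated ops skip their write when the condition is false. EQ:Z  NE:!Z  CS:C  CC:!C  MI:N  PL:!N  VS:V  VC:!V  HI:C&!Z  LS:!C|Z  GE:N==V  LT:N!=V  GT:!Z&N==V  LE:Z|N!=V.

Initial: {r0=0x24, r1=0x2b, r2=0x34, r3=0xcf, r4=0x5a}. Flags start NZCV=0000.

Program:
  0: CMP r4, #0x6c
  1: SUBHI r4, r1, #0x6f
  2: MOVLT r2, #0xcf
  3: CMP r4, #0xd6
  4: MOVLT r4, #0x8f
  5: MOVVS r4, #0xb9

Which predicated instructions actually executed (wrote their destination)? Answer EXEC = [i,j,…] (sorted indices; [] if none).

EXEC = [2,5]

0: ✓ CMP  NZCV=1000
1: · SUBHI
2: ✓ MOVLT  r2←0xcf
3: ✓ CMP  NZCV=1001
4: · MOVLT
5: ✓ MOVVS  r4←0xb9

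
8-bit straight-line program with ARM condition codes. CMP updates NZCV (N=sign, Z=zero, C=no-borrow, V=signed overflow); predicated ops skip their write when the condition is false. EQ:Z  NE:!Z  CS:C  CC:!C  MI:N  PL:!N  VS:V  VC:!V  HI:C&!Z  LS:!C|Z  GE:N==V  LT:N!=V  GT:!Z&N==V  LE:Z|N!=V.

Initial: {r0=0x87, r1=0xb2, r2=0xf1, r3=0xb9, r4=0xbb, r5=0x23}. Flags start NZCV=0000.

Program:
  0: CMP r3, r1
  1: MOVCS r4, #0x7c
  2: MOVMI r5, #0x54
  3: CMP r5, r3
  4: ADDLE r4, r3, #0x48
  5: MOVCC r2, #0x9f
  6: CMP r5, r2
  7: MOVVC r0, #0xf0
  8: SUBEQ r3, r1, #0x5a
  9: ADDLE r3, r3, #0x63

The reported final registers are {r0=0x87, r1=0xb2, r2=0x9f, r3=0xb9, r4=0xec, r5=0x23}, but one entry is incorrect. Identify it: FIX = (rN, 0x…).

FIX = (r4, 0x7c)

0: ✓ CMP  NZCV=0010
1: ✓ MOVCS  r4←0x7c
2: · MOVMI
3: ✓ CMP  NZCV=0000
4: · ADDLE
5: ✓ MOVCC  r2←0x9f
6: ✓ CMP  NZCV=1001
7: · MOVVC
8: · SUBEQ
9: · ADDLE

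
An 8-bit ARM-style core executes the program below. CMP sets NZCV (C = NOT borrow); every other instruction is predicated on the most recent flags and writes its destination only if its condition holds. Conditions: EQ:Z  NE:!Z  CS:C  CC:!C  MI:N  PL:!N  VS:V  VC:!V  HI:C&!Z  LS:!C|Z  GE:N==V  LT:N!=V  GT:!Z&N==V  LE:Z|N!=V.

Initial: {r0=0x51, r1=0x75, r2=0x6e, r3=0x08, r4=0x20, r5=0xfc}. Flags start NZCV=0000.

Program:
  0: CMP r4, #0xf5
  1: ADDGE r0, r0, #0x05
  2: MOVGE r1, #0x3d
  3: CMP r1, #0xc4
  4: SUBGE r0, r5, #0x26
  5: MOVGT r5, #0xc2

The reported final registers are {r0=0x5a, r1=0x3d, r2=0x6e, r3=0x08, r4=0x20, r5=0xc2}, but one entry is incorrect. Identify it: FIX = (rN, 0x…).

[0] flags=0000 → (cmp)
[1] flags=0000 GE?T → r0=0x56
[2] flags=0000 GE?T → r1=0x3d
[3] flags=0000 → (cmp)
[4] flags=0000 GE?T → r0=0xd6
[5] flags=0000 GT?T → r5=0xc2

FIX = (r0, 0xd6)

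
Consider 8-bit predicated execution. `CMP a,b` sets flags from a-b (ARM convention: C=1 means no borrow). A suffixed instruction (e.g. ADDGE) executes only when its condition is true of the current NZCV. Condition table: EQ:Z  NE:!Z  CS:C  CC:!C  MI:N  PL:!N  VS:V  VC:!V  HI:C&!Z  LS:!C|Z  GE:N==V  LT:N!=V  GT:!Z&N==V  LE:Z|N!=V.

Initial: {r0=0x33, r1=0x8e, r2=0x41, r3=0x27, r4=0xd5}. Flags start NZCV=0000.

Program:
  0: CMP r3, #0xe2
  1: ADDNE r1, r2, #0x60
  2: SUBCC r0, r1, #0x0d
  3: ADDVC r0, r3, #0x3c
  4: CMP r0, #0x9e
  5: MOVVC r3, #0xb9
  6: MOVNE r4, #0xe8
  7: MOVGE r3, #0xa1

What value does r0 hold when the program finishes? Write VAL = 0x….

0: ✓ CMP  NZCV=0000
1: ✓ ADDNE  r1←0xa1
2: ✓ SUBCC  r0←0x94
3: ✓ ADDVC  r0←0x63
4: ✓ CMP  NZCV=1001
5: · MOVVC
6: ✓ MOVNE  r4←0xe8
7: ✓ MOVGE  r3←0xa1

VAL = 0x63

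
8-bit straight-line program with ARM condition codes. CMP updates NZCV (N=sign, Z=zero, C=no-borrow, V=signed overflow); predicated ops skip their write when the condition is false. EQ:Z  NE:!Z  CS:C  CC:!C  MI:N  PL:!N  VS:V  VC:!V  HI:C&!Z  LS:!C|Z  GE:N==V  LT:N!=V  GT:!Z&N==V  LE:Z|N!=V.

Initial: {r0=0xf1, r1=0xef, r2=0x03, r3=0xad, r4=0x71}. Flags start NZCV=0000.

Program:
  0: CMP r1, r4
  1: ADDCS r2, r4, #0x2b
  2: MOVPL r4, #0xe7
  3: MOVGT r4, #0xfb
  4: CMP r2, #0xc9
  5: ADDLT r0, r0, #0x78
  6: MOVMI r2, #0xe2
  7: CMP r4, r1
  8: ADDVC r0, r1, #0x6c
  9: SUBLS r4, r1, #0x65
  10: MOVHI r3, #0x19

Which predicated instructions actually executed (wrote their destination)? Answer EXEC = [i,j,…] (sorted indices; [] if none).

[0] flags=0011 → (cmp)
[1] flags=0011 CS?T → r2=0x9c
[2] flags=0011 PL?T → r4=0xe7
[3] flags=0011 GT?F → skip
[4] flags=1000 → (cmp)
[5] flags=1000 LT?T → r0=0x69
[6] flags=1000 MI?T → r2=0xe2
[7] flags=1000 → (cmp)
[8] flags=1000 VC?T → r0=0x5b
[9] flags=1000 LS?T → r4=0x8a
[10] flags=1000 HI?F → skip

EXEC = [1,2,5,6,8,9]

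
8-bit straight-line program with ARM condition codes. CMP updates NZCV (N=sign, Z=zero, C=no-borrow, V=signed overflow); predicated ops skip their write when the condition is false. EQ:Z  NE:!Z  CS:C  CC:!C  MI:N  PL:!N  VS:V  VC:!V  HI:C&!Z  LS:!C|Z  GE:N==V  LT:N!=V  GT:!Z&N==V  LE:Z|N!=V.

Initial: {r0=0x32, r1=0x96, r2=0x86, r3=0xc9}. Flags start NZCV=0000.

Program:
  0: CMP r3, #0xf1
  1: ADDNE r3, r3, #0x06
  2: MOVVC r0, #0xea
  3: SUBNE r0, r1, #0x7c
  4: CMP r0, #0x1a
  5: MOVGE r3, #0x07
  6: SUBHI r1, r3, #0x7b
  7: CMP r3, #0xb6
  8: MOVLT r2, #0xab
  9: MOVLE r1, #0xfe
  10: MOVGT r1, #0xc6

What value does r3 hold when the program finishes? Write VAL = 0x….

VAL = 0x07

[0] flags=1000 → (cmp)
[1] flags=1000 NE?T → r3=0xcf
[2] flags=1000 VC?T → r0=0xea
[3] flags=1000 NE?T → r0=0x1a
[4] flags=0110 → (cmp)
[5] flags=0110 GE?T → r3=0x07
[6] flags=0110 HI?F → skip
[7] flags=0000 → (cmp)
[8] flags=0000 LT?F → skip
[9] flags=0000 LE?F → skip
[10] flags=0000 GT?T → r1=0xc6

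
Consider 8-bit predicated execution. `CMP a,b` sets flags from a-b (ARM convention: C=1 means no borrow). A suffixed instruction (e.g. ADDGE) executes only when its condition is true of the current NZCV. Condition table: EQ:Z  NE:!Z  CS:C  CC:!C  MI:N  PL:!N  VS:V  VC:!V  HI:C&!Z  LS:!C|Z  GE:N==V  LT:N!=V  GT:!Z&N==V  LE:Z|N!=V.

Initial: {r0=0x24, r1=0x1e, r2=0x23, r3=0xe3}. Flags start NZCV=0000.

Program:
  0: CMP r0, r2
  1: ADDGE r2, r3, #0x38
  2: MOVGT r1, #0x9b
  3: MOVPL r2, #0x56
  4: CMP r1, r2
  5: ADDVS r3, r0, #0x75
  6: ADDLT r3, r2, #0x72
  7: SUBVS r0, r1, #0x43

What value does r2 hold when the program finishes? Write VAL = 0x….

VAL = 0x56

[0] flags=0010 → (cmp)
[1] flags=0010 GE?T → r2=0x1b
[2] flags=0010 GT?T → r1=0x9b
[3] flags=0010 PL?T → r2=0x56
[4] flags=0011 → (cmp)
[5] flags=0011 VS?T → r3=0x99
[6] flags=0011 LT?T → r3=0xc8
[7] flags=0011 VS?T → r0=0x58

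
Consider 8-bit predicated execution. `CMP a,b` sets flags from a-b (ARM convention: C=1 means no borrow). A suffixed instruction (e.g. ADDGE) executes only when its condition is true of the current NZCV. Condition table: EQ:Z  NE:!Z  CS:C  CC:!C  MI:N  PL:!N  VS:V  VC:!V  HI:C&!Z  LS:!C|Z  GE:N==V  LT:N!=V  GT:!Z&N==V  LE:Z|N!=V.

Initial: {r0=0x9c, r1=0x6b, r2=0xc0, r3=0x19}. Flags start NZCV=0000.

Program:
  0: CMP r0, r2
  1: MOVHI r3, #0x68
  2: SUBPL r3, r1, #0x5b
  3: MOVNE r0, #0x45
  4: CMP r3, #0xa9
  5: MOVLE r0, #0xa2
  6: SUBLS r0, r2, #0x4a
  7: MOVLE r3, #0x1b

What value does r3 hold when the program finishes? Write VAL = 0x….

VAL = 0x19

0: ✓ CMP  NZCV=1000
1: · MOVHI
2: · SUBPL
3: ✓ MOVNE  r0←0x45
4: ✓ CMP  NZCV=0000
5: · MOVLE
6: ✓ SUBLS  r0←0x76
7: · MOVLE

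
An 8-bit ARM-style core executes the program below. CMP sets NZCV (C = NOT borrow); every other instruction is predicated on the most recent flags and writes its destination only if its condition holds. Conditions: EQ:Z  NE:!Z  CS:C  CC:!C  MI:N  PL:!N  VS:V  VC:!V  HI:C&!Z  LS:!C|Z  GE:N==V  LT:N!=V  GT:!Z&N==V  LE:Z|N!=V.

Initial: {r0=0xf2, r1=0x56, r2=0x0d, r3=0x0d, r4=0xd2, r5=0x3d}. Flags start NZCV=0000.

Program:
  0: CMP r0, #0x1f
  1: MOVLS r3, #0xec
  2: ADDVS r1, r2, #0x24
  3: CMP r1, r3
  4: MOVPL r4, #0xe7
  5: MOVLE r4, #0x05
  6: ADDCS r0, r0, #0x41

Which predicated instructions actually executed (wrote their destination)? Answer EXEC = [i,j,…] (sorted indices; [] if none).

0: ✓ CMP  NZCV=1010
1: · MOVLS
2: · ADDVS
3: ✓ CMP  NZCV=0010
4: ✓ MOVPL  r4←0xe7
5: · MOVLE
6: ✓ ADDCS  r0←0x33

EXEC = [4,6]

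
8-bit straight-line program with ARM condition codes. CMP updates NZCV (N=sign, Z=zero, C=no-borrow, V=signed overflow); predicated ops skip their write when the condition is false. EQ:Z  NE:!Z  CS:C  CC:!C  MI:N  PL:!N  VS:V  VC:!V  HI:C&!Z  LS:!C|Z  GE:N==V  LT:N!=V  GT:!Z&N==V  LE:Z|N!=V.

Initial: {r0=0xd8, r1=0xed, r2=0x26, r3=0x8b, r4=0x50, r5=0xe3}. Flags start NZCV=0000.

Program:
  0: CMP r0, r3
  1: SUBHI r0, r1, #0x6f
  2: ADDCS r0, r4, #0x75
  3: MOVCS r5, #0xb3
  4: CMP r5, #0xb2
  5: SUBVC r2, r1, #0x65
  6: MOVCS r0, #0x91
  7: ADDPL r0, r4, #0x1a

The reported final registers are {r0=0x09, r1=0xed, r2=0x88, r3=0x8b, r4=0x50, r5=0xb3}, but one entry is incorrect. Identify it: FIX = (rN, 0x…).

FIX = (r0, 0x6a)

[0] flags=0010 → (cmp)
[1] flags=0010 HI?T → r0=0x7e
[2] flags=0010 CS?T → r0=0xc5
[3] flags=0010 CS?T → r5=0xb3
[4] flags=0010 → (cmp)
[5] flags=0010 VC?T → r2=0x88
[6] flags=0010 CS?T → r0=0x91
[7] flags=0010 PL?T → r0=0x6a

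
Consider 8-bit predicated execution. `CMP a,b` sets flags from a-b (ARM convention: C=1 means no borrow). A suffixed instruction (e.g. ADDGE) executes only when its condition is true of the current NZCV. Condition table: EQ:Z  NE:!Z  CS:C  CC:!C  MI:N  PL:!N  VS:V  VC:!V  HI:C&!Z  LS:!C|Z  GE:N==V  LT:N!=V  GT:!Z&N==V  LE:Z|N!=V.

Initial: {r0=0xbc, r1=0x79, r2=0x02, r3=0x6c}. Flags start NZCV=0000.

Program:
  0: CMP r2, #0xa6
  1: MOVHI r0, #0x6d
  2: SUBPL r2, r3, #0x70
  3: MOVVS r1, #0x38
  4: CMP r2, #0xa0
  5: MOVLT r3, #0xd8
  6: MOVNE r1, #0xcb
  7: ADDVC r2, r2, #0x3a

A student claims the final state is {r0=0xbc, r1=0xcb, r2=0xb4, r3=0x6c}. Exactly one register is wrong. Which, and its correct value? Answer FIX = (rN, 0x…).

0: ✓ CMP  NZCV=0000
1: · MOVHI
2: ✓ SUBPL  r2←0xfc
3: · MOVVS
4: ✓ CMP  NZCV=0010
5: · MOVLT
6: ✓ MOVNE  r1←0xcb
7: ✓ ADDVC  r2←0x36

FIX = (r2, 0x36)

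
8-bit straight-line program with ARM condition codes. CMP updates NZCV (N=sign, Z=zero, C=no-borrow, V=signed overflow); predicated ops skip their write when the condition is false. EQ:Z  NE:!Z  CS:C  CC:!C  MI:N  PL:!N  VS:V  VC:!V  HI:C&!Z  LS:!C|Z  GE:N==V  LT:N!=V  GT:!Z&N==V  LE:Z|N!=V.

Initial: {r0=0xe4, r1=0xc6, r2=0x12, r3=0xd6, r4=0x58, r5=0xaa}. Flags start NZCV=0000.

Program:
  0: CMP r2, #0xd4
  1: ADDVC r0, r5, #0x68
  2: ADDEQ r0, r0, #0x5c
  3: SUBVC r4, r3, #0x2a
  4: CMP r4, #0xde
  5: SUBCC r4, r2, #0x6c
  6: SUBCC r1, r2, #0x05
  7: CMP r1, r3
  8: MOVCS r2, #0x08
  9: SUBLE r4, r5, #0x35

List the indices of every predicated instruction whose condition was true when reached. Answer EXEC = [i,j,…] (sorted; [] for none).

[0] flags=0000 → (cmp)
[1] flags=0000 VC?T → r0=0x12
[2] flags=0000 EQ?F → skip
[3] flags=0000 VC?T → r4=0xac
[4] flags=1000 → (cmp)
[5] flags=1000 CC?T → r4=0xa6
[6] flags=1000 CC?T → r1=0x0d
[7] flags=0000 → (cmp)
[8] flags=0000 CS?F → skip
[9] flags=0000 LE?F → skip

EXEC = [1,3,5,6]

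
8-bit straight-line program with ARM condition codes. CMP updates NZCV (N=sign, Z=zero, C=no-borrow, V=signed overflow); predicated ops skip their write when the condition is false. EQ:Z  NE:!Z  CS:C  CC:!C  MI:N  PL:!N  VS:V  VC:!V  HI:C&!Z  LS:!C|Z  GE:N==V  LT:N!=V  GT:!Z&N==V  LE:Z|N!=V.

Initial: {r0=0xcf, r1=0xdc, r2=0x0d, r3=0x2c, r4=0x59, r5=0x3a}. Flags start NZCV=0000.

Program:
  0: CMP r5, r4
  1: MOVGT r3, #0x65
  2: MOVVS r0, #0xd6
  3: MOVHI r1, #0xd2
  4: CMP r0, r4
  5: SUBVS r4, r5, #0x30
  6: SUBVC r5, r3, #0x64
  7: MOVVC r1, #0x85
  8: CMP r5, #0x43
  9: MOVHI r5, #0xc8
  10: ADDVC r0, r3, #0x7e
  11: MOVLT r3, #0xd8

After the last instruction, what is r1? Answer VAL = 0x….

0: ✓ CMP  NZCV=1000
1: · MOVGT
2: · MOVVS
3: · MOVHI
4: ✓ CMP  NZCV=0011
5: ✓ SUBVS  r4←0x0a
6: · SUBVC
7: · MOVVC
8: ✓ CMP  NZCV=1000
9: · MOVHI
10: ✓ ADDVC  r0←0xaa
11: ✓ MOVLT  r3←0xd8

VAL = 0xdc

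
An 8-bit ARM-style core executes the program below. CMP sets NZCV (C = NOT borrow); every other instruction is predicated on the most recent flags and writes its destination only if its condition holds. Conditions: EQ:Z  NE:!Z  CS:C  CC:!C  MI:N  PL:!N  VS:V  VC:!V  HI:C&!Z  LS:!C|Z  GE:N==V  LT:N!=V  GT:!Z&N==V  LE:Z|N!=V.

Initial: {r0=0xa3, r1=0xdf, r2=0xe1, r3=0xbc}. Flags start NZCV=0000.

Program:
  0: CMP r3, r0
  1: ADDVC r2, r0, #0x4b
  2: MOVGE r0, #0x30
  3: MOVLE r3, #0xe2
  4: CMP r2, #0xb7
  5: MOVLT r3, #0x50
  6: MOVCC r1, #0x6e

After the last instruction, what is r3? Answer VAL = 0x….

0: ✓ CMP  NZCV=0010
1: ✓ ADDVC  r2←0xee
2: ✓ MOVGE  r0←0x30
3: · MOVLE
4: ✓ CMP  NZCV=0010
5: · MOVLT
6: · MOVCC

VAL = 0xbc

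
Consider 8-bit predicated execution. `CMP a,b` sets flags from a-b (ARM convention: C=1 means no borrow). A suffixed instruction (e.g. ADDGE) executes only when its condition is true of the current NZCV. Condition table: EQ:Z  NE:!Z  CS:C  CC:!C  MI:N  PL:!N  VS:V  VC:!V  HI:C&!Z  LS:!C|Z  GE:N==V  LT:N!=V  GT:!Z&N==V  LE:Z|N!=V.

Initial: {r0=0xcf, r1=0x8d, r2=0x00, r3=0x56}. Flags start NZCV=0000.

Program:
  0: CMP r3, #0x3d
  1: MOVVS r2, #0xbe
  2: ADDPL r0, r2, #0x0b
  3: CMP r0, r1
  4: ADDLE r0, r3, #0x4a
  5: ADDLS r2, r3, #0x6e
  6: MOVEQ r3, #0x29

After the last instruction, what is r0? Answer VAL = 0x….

0: ✓ CMP  NZCV=0010
1: · MOVVS
2: ✓ ADDPL  r0←0x0b
3: ✓ CMP  NZCV=0000
4: · ADDLE
5: ✓ ADDLS  r2←0xc4
6: · MOVEQ

VAL = 0x0b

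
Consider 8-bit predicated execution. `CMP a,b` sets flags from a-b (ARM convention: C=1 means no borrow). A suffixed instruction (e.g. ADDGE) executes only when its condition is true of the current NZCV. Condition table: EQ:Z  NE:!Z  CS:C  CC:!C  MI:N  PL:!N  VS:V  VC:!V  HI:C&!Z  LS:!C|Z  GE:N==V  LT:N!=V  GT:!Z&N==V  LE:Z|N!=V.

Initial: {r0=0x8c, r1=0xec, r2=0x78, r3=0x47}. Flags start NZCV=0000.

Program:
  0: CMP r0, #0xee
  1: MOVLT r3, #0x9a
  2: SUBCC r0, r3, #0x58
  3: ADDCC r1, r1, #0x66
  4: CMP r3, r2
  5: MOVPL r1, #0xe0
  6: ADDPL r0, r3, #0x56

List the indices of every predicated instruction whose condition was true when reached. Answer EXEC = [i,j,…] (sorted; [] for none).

EXEC = [1,2,3,5,6]

0: ✓ CMP  NZCV=1000
1: ✓ MOVLT  r3←0x9a
2: ✓ SUBCC  r0←0x42
3: ✓ ADDCC  r1←0x52
4: ✓ CMP  NZCV=0011
5: ✓ MOVPL  r1←0xe0
6: ✓ ADDPL  r0←0xf0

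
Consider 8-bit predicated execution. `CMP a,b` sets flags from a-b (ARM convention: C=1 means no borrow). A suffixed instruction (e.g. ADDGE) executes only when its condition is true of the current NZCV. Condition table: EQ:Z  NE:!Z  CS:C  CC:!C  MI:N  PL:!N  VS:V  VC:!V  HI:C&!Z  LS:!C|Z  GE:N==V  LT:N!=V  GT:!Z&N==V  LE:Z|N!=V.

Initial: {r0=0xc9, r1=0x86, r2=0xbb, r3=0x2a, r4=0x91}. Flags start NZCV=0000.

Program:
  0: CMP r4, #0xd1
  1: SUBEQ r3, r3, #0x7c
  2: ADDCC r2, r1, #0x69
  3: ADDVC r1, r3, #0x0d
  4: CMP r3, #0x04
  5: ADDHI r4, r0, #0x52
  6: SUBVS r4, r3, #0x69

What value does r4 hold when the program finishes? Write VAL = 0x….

0: ✓ CMP  NZCV=1000
1: · SUBEQ
2: ✓ ADDCC  r2←0xef
3: ✓ ADDVC  r1←0x37
4: ✓ CMP  NZCV=0010
5: ✓ ADDHI  r4←0x1b
6: · SUBVS

VAL = 0x1b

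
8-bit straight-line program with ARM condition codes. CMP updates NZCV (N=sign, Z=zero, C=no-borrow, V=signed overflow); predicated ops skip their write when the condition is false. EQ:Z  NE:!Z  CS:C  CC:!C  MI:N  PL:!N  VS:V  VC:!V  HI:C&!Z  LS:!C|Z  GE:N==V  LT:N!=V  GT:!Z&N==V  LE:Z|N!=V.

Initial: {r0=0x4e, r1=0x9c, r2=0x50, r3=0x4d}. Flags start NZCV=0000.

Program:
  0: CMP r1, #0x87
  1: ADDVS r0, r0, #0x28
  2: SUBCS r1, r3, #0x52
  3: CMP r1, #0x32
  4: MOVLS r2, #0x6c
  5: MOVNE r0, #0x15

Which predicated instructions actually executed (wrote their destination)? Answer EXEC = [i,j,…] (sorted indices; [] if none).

[0] flags=0010 → (cmp)
[1] flags=0010 VS?F → skip
[2] flags=0010 CS?T → r1=0xfb
[3] flags=1010 → (cmp)
[4] flags=1010 LS?F → skip
[5] flags=1010 NE?T → r0=0x15

EXEC = [2,5]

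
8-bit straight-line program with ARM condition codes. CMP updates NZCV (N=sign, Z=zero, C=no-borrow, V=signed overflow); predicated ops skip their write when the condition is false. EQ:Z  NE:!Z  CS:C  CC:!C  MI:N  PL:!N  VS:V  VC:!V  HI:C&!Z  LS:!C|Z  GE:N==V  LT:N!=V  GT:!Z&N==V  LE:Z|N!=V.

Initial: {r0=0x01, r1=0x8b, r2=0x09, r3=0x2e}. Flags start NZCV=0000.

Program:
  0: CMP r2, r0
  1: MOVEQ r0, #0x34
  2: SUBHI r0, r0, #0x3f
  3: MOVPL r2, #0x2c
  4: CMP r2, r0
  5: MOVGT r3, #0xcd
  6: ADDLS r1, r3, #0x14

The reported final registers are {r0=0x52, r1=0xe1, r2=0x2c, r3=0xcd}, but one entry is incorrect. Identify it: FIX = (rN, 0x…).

FIX = (r0, 0xc2)

0: ✓ CMP  NZCV=0010
1: · MOVEQ
2: ✓ SUBHI  r0←0xc2
3: ✓ MOVPL  r2←0x2c
4: ✓ CMP  NZCV=0000
5: ✓ MOVGT  r3←0xcd
6: ✓ ADDLS  r1←0xe1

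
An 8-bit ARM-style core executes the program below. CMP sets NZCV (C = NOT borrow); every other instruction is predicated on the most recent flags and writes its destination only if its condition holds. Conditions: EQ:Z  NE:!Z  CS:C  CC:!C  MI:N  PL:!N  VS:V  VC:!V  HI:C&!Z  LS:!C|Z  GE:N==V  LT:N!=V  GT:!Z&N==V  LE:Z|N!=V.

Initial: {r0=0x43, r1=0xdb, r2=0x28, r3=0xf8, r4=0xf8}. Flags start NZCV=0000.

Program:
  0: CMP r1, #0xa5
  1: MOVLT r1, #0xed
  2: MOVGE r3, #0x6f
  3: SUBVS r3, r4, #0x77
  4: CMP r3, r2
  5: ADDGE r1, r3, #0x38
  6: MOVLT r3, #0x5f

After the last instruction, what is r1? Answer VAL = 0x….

VAL = 0xa7

[0] flags=0010 → (cmp)
[1] flags=0010 LT?F → skip
[2] flags=0010 GE?T → r3=0x6f
[3] flags=0010 VS?F → skip
[4] flags=0010 → (cmp)
[5] flags=0010 GE?T → r1=0xa7
[6] flags=0010 LT?F → skip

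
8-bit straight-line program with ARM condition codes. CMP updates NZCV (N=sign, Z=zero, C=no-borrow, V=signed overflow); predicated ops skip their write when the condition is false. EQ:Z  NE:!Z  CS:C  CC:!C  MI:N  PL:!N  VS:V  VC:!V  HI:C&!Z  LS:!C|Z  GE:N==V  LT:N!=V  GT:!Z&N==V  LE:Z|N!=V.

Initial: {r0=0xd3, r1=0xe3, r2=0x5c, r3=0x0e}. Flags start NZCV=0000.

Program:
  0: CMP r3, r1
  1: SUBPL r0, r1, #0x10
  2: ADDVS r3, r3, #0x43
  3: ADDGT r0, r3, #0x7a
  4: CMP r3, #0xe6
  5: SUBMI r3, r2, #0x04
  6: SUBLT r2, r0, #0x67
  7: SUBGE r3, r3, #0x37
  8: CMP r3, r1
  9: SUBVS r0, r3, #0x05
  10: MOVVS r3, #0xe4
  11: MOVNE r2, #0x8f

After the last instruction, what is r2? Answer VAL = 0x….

VAL = 0x8f

0: ✓ CMP  NZCV=0000
1: ✓ SUBPL  r0←0xd3
2: · ADDVS
3: ✓ ADDGT  r0←0x88
4: ✓ CMP  NZCV=0000
5: · SUBMI
6: · SUBLT
7: ✓ SUBGE  r3←0xd7
8: ✓ CMP  NZCV=1000
9: · SUBVS
10: · MOVVS
11: ✓ MOVNE  r2←0x8f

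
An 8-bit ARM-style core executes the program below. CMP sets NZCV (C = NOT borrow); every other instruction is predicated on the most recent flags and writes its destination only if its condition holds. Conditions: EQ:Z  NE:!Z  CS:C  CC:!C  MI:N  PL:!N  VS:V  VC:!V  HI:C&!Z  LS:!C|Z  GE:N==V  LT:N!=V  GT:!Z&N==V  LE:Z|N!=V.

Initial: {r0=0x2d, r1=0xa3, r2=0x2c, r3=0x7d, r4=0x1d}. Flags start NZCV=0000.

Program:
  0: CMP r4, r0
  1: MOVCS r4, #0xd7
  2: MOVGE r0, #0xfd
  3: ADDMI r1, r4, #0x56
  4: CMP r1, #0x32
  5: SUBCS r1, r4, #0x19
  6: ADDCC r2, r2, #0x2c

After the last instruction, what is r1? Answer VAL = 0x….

VAL = 0x04

0: ✓ CMP  NZCV=1000
1: · MOVCS
2: · MOVGE
3: ✓ ADDMI  r1←0x73
4: ✓ CMP  NZCV=0010
5: ✓ SUBCS  r1←0x04
6: · ADDCC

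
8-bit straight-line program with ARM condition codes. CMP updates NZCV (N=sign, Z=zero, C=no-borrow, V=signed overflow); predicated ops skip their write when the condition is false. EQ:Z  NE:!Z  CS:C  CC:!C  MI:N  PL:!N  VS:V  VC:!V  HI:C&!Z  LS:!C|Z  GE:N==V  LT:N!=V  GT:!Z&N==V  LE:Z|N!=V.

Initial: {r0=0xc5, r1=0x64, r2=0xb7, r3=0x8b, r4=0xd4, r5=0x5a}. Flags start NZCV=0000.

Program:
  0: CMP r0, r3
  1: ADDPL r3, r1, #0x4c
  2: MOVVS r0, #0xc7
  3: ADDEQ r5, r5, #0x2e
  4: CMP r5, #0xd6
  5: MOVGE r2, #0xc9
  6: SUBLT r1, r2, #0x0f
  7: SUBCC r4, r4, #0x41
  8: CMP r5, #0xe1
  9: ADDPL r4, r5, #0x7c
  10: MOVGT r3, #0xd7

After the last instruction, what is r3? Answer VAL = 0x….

[0] flags=0010 → (cmp)
[1] flags=0010 PL?T → r3=0xb0
[2] flags=0010 VS?F → skip
[3] flags=0010 EQ?F → skip
[4] flags=1001 → (cmp)
[5] flags=1001 GE?T → r2=0xc9
[6] flags=1001 LT?F → skip
[7] flags=1001 CC?T → r4=0x93
[8] flags=0000 → (cmp)
[9] flags=0000 PL?T → r4=0xd6
[10] flags=0000 GT?T → r3=0xd7

VAL = 0xd7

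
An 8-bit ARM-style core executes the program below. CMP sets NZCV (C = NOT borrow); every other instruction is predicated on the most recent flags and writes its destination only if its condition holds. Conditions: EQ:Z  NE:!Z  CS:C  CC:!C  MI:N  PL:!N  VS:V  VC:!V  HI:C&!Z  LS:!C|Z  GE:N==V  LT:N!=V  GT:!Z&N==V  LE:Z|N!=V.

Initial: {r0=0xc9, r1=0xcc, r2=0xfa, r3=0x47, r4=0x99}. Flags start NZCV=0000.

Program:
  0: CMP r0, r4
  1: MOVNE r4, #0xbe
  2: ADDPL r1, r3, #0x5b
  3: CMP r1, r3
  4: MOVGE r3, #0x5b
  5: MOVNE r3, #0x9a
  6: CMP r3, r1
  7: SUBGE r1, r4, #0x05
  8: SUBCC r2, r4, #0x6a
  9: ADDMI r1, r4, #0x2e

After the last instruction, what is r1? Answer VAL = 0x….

0: ✓ CMP  NZCV=0010
1: ✓ MOVNE  r4←0xbe
2: ✓ ADDPL  r1←0xa2
3: ✓ CMP  NZCV=0011
4: · MOVGE
5: ✓ MOVNE  r3←0x9a
6: ✓ CMP  NZCV=1000
7: · SUBGE
8: ✓ SUBCC  r2←0x54
9: ✓ ADDMI  r1←0xec

VAL = 0xec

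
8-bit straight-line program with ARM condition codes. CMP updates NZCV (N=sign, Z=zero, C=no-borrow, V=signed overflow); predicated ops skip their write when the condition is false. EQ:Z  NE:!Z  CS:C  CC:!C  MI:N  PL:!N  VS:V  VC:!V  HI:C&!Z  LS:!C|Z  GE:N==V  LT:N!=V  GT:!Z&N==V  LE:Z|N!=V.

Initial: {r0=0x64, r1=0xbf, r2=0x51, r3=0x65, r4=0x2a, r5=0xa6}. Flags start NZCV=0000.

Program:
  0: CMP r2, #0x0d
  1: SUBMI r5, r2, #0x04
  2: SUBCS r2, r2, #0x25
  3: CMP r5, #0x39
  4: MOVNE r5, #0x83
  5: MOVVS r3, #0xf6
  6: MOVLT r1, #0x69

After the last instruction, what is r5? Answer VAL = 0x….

VAL = 0x83

[0] flags=0010 → (cmp)
[1] flags=0010 MI?F → skip
[2] flags=0010 CS?T → r2=0x2c
[3] flags=0011 → (cmp)
[4] flags=0011 NE?T → r5=0x83
[5] flags=0011 VS?T → r3=0xf6
[6] flags=0011 LT?T → r1=0x69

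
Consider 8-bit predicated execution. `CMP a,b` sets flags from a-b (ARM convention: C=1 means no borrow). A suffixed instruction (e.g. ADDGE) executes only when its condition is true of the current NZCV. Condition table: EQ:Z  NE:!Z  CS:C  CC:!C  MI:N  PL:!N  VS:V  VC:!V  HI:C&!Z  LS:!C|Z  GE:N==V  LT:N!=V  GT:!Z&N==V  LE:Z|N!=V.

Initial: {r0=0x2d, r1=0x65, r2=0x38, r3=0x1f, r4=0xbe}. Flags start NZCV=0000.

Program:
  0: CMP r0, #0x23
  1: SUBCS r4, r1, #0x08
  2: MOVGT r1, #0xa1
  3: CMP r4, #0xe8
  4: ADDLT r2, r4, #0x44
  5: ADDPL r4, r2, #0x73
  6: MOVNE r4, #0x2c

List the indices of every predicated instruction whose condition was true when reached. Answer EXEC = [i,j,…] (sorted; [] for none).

EXEC = [1,2,5,6]

0: ✓ CMP  NZCV=0010
1: ✓ SUBCS  r4←0x5d
2: ✓ MOVGT  r1←0xa1
3: ✓ CMP  NZCV=0000
4: · ADDLT
5: ✓ ADDPL  r4←0xab
6: ✓ MOVNE  r4←0x2c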